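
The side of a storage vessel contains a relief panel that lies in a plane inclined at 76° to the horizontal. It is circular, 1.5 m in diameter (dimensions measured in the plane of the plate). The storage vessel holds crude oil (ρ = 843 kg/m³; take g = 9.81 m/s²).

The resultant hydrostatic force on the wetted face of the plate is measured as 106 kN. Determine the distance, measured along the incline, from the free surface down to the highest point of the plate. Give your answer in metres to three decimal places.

y_top ≈ 6.725 m

γ = ρg = 843 × 9.81 / 1000 = 8.26983 kN/m³.
A = π(0.75)² = 1.76715 m².
From F = γ·h_c·A, the centroid depth is h_c = 106/(8.26983 × 1.76715) = 7.2533 m.
Let θ = 76° be the plate's angle to the horizontal; measure y along the incline from where the plane meets the free surface. Vertical depth h = y·sinθ with sinθ = 0.970296.
Along the incline, y_c = h_c/sinθ = 7.2533/0.970296 = 7.47535 m.
The centroid is at the centre, 0.75 m below the top of the plate, so the highest point sits at y_top = 7.47535 − 0.75 = 6.72535 m along the incline.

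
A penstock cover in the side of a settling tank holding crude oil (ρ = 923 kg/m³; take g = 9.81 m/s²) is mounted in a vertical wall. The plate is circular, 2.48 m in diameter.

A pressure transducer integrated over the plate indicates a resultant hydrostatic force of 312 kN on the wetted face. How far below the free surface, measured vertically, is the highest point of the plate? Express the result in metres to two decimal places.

d_top ≈ 5.89 m

γ = ρg = 923 × 9.81 / 1000 = 9.05463 kN/m³.
A = π(1.24)² = 4.83051 m².
From F = γ·h_c·A, the centroid depth is h_c = 312/(9.05463 × 4.83051) = 7.13331 m.
The centroid is at the centre, 1.24 m below the top of the plate, so the highest point sits at h_top = 7.13331 − 1.24 = 5.89331 m below the surface.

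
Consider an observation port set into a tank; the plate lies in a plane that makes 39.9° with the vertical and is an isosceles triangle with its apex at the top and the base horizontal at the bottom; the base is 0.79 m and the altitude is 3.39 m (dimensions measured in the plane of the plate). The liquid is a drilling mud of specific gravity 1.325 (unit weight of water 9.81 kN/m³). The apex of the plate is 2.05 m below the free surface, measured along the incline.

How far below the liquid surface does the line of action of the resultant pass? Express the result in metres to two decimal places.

γ = 1.325 × 9.81 = 12.99825 kN/m³.
The plate makes 39.9° with the vertical, i.e. θ = 90° − 39.9° = 50.1° to the horizontal. Measuring y along the incline from the free-surface line, vertical depth h = y·sinθ with sinθ = 0.767165.
With the apex up, the centroid sits 2h/3 = 2 × 3.39/3 = 2.26 m below the apex, so y_c = 2.05 + 2.26 = 4.31 m and h_c = 4.31 × 0.767165 = 3.30648 m.
A = ½ × 0.79 × 3.39 = 1.33905 m².
Resultant F = γ·h_c·A = 12.99825 × 3.30648 × 1.33905 = 57.5503 kN.
I_c = b·h³/36 = 0.79 × 3.39³/36 = 0.854916 m⁴.
Centre of pressure: y_p = y_c + I_c/(y_c·A) = 4.31 + 0.854916/(4.31 × 1.33905) = 4.31 + 0.148132 = 4.45813 m along the plane.
Vertically, h_p = y_p·sinθ = 4.45813 × 0.767165 = 3.42012 m.

h_p = 3.42 m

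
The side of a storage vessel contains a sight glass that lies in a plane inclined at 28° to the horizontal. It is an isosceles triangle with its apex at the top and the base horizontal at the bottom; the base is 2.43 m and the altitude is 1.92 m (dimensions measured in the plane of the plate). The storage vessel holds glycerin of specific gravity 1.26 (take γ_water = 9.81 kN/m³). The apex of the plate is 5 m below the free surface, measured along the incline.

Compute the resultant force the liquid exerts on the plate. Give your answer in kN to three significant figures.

F ≈ 85.0 kN

γ = 1.26 × 9.81 = 12.3606 kN/m³.
Let θ = 28° be the plate's angle to the horizontal; measure y along the incline from where the plane meets the free surface. Vertical depth h = y·sinθ with sinθ = 0.469472.
With the apex up, the centroid sits 2h/3 = 2 × 1.92/3 = 1.28 m below the apex, so y_c = 5 + 1.28 = 6.28 m and h_c = 6.28 × 0.469472 = 2.94828 m.
A = ½ × 2.43 × 1.92 = 2.3328 m².
Resultant F = γ·h_c·A = 12.3606 × 2.94828 × 2.3328 = 85.0131 kN.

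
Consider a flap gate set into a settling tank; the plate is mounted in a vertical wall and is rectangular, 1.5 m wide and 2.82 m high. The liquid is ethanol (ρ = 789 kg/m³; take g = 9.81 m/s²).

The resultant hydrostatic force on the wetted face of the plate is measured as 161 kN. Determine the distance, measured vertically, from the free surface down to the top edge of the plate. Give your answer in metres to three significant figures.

γ = ρg = 789 × 9.81 / 1000 = 7.74009 kN/m³.
A = 1.5 × 2.82 = 4.23 m².
From F = γ·h_c·A, the centroid depth is h_c = 161/(7.74009 × 4.23) = 4.91744 m.
The centroid lies 2.82/2 = 1.41 m below the top edge, so the top edge sits at h_top = 4.91744 − 1.41 = 3.50744 m below the surface.

d_top ≈ 3.51 m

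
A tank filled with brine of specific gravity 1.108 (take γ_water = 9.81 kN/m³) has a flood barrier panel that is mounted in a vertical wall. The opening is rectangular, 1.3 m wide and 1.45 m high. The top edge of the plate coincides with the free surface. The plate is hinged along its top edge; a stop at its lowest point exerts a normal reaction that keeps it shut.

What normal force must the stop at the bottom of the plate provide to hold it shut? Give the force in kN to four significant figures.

P ≈ 9.903 kN

γ = 1.108 × 9.81 = 10.86948 kN/m³.
The centroid lies 1.45/2 = 0.725 m below the top edge, so the centroid depth is h_c = 0.725 m.
A = 1.3 × 1.45 = 1.885 m².
Resultant F = γ·h_c·A = 10.86948 × 0.725 × 1.885 = 14.8545 kN.
I_c = b·h³/12 = 1.3 × 1.45³/12 = 0.330268 m⁴.
Centre of pressure: y_p = y_c + I_c/(y_c·A) = 0.725 + 0.330268/(0.725 × 1.885) = 0.725 + 0.241667 = 0.966667 m along the plane.
The resultant acts 0.725 + 0.241667 = 0.966667 m (along the plate) below the hinge at the top edge, so the moment about the hinge is M = F × 0.966667 = 14.8545 × 0.966667 = 14.3594 kN·m.
A normal force at the bottom, 1.45 m from the hinge, must supply this moment: P = 14.3594/1.45 = 9.90303 kN.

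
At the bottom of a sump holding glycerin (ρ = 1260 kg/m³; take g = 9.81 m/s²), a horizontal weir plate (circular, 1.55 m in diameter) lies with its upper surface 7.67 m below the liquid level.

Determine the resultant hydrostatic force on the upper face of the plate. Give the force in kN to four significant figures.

γ = ρg = 1260 × 9.81 / 1000 = 12.3606 kN/m³.
The plate is horizontal, so pressure is uniform at p = γ·h = 12.3606 × 7.67 = 94.8058 kN/m².
A = π(0.775)² = 1.88692 m².
F = p·A = 94.8058 × 1.88692 = 178.891 kN.

F ≈ 178.9 kN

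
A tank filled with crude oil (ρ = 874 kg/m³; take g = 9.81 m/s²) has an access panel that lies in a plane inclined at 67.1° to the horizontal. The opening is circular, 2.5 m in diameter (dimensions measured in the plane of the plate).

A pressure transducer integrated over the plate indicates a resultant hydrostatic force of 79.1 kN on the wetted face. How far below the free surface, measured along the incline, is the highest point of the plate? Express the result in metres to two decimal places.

γ = ρg = 874 × 9.81 / 1000 = 8.57394 kN/m³.
A = π(1.25)² = 4.90874 m².
From F = γ·h_c·A, the centroid depth is h_c = 79.1/(8.57394 × 4.90874) = 1.87943 m.
Let θ = 67.1° be the plate's angle to the horizontal; measure y along the incline from where the plane meets the free surface. Vertical depth h = y·sinθ with sinθ = 0.921185.
Along the incline, y_c = h_c/sinθ = 1.87943/0.921185 = 2.04023 m.
The centroid is at the centre, 1.25 m below the top of the plate, so the highest point sits at y_top = 2.04023 − 1.25 = 0.79023 m along the incline.

y_top ≈ 0.79 m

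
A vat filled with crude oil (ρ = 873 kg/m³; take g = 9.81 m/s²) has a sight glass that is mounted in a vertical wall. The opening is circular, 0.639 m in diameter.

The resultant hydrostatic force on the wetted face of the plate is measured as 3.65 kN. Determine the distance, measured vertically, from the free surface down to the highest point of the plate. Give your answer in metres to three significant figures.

d_top ≈ 1.01 m

γ = ρg = 873 × 9.81 / 1000 = 8.56413 kN/m³.
A = π(0.3195)² = 0.320695 m².
From F = γ·h_c·A, the centroid depth is h_c = 3.65/(8.56413 × 0.320695) = 1.32898 m.
The centroid is at the centre, 0.3195 m below the top of the plate, so the highest point sits at h_top = 1.32898 − 0.3195 = 1.00948 m below the surface.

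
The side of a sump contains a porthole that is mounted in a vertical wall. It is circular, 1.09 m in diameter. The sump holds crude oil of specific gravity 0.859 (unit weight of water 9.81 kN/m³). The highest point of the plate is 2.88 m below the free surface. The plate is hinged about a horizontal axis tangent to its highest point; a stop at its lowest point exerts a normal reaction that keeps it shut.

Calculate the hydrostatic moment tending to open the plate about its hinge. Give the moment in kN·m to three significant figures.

M ≈ 15.3 kN·m

γ = 0.859 × 9.81 = 8.42679 kN/m³.
The centroid is at the centre, 0.545 m below the top of the plate, so the centroid depth is h_c = 2.88 + 0.545 = 3.425 m.
A = π(0.545)² = 0.933132 m².
Resultant F = γ·h_c·A = 8.42679 × 3.425 × 0.933132 = 26.9318 kN.
I_c = πr⁴/4 = π × 0.545⁴/4 = 0.0692909 m⁴.
Centre of pressure: y_p = y_c + I_c/(y_c·A) = 3.425 + 0.0692909/(3.425 × 0.933132) = 3.425 + 0.0216807 = 3.44668 m along the plane.
The resultant acts 0.545 + 0.0216807 = 0.566681 m (along the plate) below the hinge at the top edge, so the moment about the hinge is M = F × 0.566681 = 26.9318 × 0.566681 = 15.2617 kN·m.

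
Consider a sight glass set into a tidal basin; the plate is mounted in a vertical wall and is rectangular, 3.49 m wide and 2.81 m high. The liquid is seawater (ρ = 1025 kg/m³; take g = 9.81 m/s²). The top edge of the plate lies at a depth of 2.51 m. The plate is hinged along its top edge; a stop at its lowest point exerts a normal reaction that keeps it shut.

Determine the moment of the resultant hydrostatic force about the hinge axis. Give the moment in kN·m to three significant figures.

γ = ρg = 1025 × 9.81 / 1000 = 10.05525 kN/m³.
The centroid lies 2.81/2 = 1.405 m below the top edge, so the centroid depth is h_c = 2.51 + 1.405 = 3.915 m.
A = 3.49 × 2.81 = 9.8069 m².
Resultant F = γ·h_c·A = 10.05525 × 3.915 × 9.8069 = 386.061 kN.
I_c = b·h³/12 = 3.49 × 2.81³/12 = 6.45302 m⁴.
Centre of pressure: y_p = y_c + I_c/(y_c·A) = 3.915 + 6.45302/(3.915 × 9.8069) = 3.915 + 0.168074 = 4.08307 m along the plane.
The resultant acts 1.405 + 0.168074 = 1.57307 m (along the plate) below the hinge at the top edge, so the moment about the hinge is M = F × 1.57307 = 386.061 × 1.57307 = 607.301 kN·m.

M ≈ 607 kN·m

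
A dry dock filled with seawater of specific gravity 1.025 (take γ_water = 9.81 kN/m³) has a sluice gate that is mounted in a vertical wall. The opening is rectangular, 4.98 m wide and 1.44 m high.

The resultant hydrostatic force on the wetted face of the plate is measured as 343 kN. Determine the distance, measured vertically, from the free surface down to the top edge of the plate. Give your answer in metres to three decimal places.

γ = 1.025 × 9.81 = 10.05525 kN/m³.
A = 4.98 × 1.44 = 7.1712 m².
From F = γ·h_c·A, the centroid depth is h_c = 343/(10.05525 × 7.1712) = 4.75674 m.
The centroid lies 1.44/2 = 0.72 m below the top edge, so the top edge sits at h_top = 4.75674 − 0.72 = 4.03674 m below the surface.

d_top ≈ 4.037 m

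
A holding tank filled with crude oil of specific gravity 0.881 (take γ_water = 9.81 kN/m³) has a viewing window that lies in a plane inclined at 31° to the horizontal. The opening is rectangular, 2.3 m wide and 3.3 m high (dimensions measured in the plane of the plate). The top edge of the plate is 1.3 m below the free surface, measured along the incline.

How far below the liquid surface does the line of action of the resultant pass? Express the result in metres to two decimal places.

γ = 0.881 × 9.81 = 8.64261 kN/m³.
Let θ = 31° be the plate's angle to the horizontal; measure y along the incline from where the plane meets the free surface. Vertical depth h = y·sinθ with sinθ = 0.515038.
The centroid lies 3.3/2 = 1.65 m below the top edge, so y_c = 1.3 + 1.65 = 2.95 m and h_c = 2.95 × 0.515038 = 1.51936 m.
A = 2.3 × 3.3 = 7.59 m².
Resultant F = γ·h_c·A = 8.64261 × 1.51936 × 7.59 = 99.6661 kN.
I_c = b·h³/12 = 2.3 × 3.3³/12 = 6.88792 m⁴.
Centre of pressure: y_p = y_c + I_c/(y_c·A) = 2.95 + 6.88792/(2.95 × 7.59) = 2.95 + 0.307627 = 3.25763 m along the plane.
Vertically, h_p = y_p·sinθ = 3.25763 × 0.515038 = 1.6778 m.

h_p = 1.68 m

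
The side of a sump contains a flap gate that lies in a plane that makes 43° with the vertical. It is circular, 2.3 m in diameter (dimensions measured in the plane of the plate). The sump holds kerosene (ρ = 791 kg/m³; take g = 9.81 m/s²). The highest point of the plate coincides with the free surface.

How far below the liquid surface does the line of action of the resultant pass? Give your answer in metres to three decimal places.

γ = ρg = 791 × 9.81 / 1000 = 7.75971 kN/m³.
The plate makes 43° with the vertical, i.e. θ = 90° − 43° = 47° to the horizontal. Measuring y along the incline from the free-surface line, vertical depth h = y·sinθ with sinθ = 0.731354.
The centroid is at the centre, 1.15 m below the top of the plate, so y_c = 1.15 m and h_c = 1.15 × 0.731354 = 0.841057 m.
A = π(1.15)² = 4.15476 m².
Resultant F = γ·h_c·A = 7.75971 × 0.841057 × 4.15476 = 27.1155 kN.
I_c = πr⁴/4 = π × 1.15⁴/4 = 1.37367 m⁴.
Centre of pressure: y_p = y_c + I_c/(y_c·A) = 1.15 + 1.37367/(1.15 × 4.15476) = 1.15 + 0.287501 = 1.4375 m along the plane.
Vertically, h_p = y_p·sinθ = 1.4375 × 0.731354 = 1.05132 m.

h_p = 1.051 m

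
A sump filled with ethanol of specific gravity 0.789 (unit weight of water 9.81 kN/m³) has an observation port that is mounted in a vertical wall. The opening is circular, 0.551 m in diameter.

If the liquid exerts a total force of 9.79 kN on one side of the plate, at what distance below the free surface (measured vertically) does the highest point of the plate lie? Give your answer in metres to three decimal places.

γ = 0.789 × 9.81 = 7.74009 kN/m³.
A = π(0.2755)² = 0.238448 m².
From F = γ·h_c·A, the centroid depth is h_c = 9.79/(7.74009 × 0.238448) = 5.30448 m.
The centroid is at the centre, 0.2755 m below the top of the plate, so the highest point sits at h_top = 5.30448 − 0.2755 = 5.02898 m below the surface.

d_top ≈ 5.029 m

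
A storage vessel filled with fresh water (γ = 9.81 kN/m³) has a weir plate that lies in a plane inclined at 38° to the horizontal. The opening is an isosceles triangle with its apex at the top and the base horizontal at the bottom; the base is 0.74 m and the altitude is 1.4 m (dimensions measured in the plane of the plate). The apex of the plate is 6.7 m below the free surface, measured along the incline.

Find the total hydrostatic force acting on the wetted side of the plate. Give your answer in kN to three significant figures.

F ≈ 23.9 kN

γ = 9.81 kN/m³.
Let θ = 38° be the plate's angle to the horizontal; measure y along the incline from where the plane meets the free surface. Vertical depth h = y·sinθ with sinθ = 0.615661.
With the apex up, the centroid sits 2h/3 = 2 × 1.4/3 = 0.933333 m below the apex, so y_c = 6.7 + 0.933333 = 7.63333 m and h_c = 7.63333 × 0.615661 = 4.69954 m.
A = ½ × 0.74 × 1.4 = 0.518 m².
Resultant F = γ·h_c·A = 9.81 × 4.69954 × 0.518 = 23.8811 kN.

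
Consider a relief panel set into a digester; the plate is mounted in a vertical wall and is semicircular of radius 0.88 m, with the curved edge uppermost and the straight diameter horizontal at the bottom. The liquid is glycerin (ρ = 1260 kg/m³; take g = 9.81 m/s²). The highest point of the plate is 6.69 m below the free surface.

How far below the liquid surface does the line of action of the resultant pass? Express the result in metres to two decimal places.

γ = ρg = 1260 × 9.81 / 1000 = 12.3606 kN/m³.
The centroid lies 4r/(3π) = 0.373484 m above the diameter, so r − 4r/(3π) = 0.88 − 0.373484 = 0.506516 m below the topmost point, so the centroid depth is h_c = 6.69 + 0.506516 = 7.19652 m.
A = πr²/2 = π × 0.88²/2 = 1.21642 m².
Resultant F = γ·h_c·A = 12.3606 × 7.19652 × 1.21642 = 108.205 kN.
I_c = (π/8 − 8/(9π))·r⁴ = 0.109757 × 0.88⁴ = 0.0658208 m⁴.
Centre of pressure: y_p = y_c + I_c/(y_c·A) = 7.19652 + 0.0658208/(7.19652 × 1.21642) = 7.19652 + 0.00751895 = 7.20404 m along the plane.

h_p = 7.20 m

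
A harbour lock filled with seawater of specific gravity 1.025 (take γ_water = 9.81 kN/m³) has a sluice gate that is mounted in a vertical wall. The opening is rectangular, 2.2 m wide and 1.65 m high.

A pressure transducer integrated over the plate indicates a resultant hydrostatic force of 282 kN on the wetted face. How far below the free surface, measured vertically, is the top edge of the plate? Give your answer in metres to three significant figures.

d_top ≈ 6.90 m

γ = 1.025 × 9.81 = 10.05525 kN/m³.
A = 2.2 × 1.65 = 3.63 m².
From F = γ·h_c·A, the centroid depth is h_c = 282/(10.05525 × 3.63) = 7.72591 m.
The centroid lies 1.65/2 = 0.825 m below the top edge, so the top edge sits at h_top = 7.72591 − 0.825 = 6.90091 m below the surface.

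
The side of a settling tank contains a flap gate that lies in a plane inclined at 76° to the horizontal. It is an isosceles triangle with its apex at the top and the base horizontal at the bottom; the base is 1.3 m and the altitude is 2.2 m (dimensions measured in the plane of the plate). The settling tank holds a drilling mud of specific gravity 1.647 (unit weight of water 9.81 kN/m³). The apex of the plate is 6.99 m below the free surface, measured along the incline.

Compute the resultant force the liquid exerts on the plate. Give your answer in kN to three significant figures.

F ≈ 190 kN

γ = 1.647 × 9.81 = 16.15707 kN/m³.
Let θ = 76° be the plate's angle to the horizontal; measure y along the incline from where the plane meets the free surface. Vertical depth h = y·sinθ with sinθ = 0.970296.
With the apex up, the centroid sits 2h/3 = 2 × 2.2/3 = 1.46667 m below the apex, so y_c = 6.99 + 1.46667 = 8.45667 m and h_c = 8.45667 × 0.970296 = 8.20547 m.
A = ½ × 1.3 × 2.2 = 1.43 m².
Resultant F = γ·h_c·A = 16.15707 × 8.20547 × 1.43 = 189.584 kN.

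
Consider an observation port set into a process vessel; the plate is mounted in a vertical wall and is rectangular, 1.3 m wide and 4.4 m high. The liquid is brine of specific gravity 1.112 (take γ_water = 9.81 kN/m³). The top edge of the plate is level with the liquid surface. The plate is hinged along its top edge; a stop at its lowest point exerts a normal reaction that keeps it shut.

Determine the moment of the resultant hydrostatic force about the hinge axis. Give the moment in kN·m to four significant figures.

γ = 1.112 × 9.81 = 10.90872 kN/m³.
The centroid lies 4.4/2 = 2.2 m below the top edge, so the centroid depth is h_c = 2.2 m.
A = 1.3 × 4.4 = 5.72 m².
Resultant F = γ·h_c·A = 10.90872 × 2.2 × 5.72 = 137.275 kN.
I_c = b·h³/12 = 1.3 × 4.4³/12 = 9.22827 m⁴.
Centre of pressure: y_p = y_c + I_c/(y_c·A) = 2.2 + 9.22827/(2.2 × 5.72) = 2.2 + 0.733334 = 2.93333 m along the plane.
The resultant acts 2.2 + 0.733334 = 2.93333 m (along the plate) below the hinge at the top edge, so the moment about the hinge is M = F × 2.93333 = 137.275 × 2.93333 = 402.673 kN·m.

M ≈ 402.7 kN·m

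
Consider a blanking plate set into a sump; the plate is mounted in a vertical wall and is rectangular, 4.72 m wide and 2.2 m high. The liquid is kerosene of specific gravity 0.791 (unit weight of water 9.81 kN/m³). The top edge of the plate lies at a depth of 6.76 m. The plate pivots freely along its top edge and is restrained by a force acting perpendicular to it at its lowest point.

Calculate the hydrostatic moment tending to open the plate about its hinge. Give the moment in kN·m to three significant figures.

γ = 0.791 × 9.81 = 7.75971 kN/m³.
The centroid lies 2.2/2 = 1.1 m below the top edge, so the centroid depth is h_c = 6.76 + 1.1 = 7.86 m.
A = 4.72 × 2.2 = 10.384 m².
Resultant F = γ·h_c·A = 7.75971 × 7.86 × 10.384 = 633.334 kN.
I_c = b·h³/12 = 4.72 × 2.2³/12 = 4.18821 m⁴.
Centre of pressure: y_p = y_c + I_c/(y_c·A) = 7.86 + 4.18821/(7.86 × 10.384) = 7.86 + 0.0513146 = 7.91131 m along the plane.
The resultant acts 1.1 + 0.0513146 = 1.15131 m (along the plate) below the hinge at the top edge, so the moment about the hinge is M = F × 1.15131 = 633.334 × 1.15131 = 729.164 kN·m.

M ≈ 729 kN·m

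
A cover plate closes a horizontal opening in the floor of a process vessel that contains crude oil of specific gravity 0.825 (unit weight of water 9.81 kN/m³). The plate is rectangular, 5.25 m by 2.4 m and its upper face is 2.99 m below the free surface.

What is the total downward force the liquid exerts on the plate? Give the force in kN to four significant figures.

F ≈ 304.9 kN

γ = 0.825 × 9.81 = 8.09325 kN/m³.
The plate is horizontal, so pressure is uniform at p = γ·h = 8.09325 × 2.99 = 24.1988 kN/m².
A = 5.25 × 2.4 = 12.6 m².
F = p·A = 24.1988 × 12.6 = 304.905 kN.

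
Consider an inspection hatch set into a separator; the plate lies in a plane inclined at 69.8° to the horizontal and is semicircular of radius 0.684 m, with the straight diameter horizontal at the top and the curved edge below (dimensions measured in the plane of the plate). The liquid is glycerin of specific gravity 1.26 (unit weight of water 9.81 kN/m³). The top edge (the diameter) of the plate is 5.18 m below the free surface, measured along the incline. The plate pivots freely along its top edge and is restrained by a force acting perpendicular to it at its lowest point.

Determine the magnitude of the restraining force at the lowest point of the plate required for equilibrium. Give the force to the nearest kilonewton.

γ = 1.26 × 9.81 = 12.3606 kN/m³.
Let θ = 69.8° be the plate's angle to the horizontal; measure y along the incline from where the plane meets the free surface. Vertical depth h = y·sinθ with sinθ = 0.938493.
The centroid of a semicircle lies 4r/(3π) = 0.290299 m from the diameter, here below the top edge, so y_c = 5.18 + 0.290299 = 5.4703 m and h_c = 5.4703 × 0.938493 = 5.13384 m.
A = πr²/2 = π × 0.684²/2 = 0.734906 m².
Resultant F = γ·h_c·A = 12.3606 × 5.13384 × 0.734906 = 46.6352 kN.
I_c = (π/8 − 8/(9π))·r⁴ = 0.109757 × 0.684⁴ = 0.0240246 m⁴.
Centre of pressure: y_p = y_c + I_c/(y_c·A) = 5.4703 + 0.0240246/(5.4703 × 0.734906) = 5.4703 + 0.00597604 = 5.47628 m along the plane.
The resultant acts 0.290299 + 0.00597604 = 0.296275 m (along the plate) below the hinge at the top edge, so the moment about the hinge is M = F × 0.296275 = 46.6352 × 0.296275 = 13.8168 kN·m.
A normal force at the bottom, 0.684 m from the hinge, must supply this moment: P = 13.8168/0.684 = 20.2 kN.

P ≈ 20 kN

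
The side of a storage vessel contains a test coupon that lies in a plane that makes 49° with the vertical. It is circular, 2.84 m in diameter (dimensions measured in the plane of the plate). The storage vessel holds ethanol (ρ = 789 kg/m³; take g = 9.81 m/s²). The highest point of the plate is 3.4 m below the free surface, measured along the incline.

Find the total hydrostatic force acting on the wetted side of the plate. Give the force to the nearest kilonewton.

F ≈ 155 kN

γ = ρg = 789 × 9.81 / 1000 = 7.74009 kN/m³.
The plate makes 49° with the vertical, i.e. θ = 90° − 49° = 41° to the horizontal. Measuring y along the incline from the free-surface line, vertical depth h = y·sinθ with sinθ = 0.656059.
The centroid is at the centre, 1.42 m below the top of the plate, so y_c = 3.4 + 1.42 = 4.82 m and h_c = 4.82 × 0.656059 = 3.1622 m.
A = π(1.42)² = 6.33471 m².
Resultant F = γ·h_c·A = 7.74009 × 3.1622 × 6.33471 = 155.047 kN.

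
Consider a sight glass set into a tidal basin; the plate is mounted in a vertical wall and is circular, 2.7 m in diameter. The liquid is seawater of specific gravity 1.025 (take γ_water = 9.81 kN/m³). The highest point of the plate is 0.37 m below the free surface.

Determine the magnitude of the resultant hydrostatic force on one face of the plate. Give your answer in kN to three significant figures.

F ≈ 99.0 kN

γ = 1.025 × 9.81 = 10.05525 kN/m³.
The centroid is at the centre, 1.35 m below the top of the plate, so the centroid depth is h_c = 0.37 + 1.35 = 1.72 m.
A = π(1.35)² = 5.72555 m².
Resultant F = γ·h_c·A = 10.05525 × 1.72 × 5.72555 = 99.0236 kN.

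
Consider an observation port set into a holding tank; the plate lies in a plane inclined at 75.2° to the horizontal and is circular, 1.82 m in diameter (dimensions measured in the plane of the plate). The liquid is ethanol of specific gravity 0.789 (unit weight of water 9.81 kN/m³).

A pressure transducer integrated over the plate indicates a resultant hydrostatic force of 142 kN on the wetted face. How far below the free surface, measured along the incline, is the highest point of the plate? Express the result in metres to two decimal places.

γ = 0.789 × 9.81 = 7.74009 kN/m³.
A = π(0.91)² = 2.60155 m².
From F = γ·h_c·A, the centroid depth is h_c = 142/(7.74009 × 2.60155) = 7.05197 m.
Let θ = 75.2° be the plate's angle to the horizontal; measure y along the incline from where the plane meets the free surface. Vertical depth h = y·sinθ with sinθ = 0.966823.
Along the incline, y_c = h_c/sinθ = 7.05197/0.966823 = 7.29396 m.
The centroid is at the centre, 0.91 m below the top of the plate, so the highest point sits at y_top = 7.29396 − 0.91 = 6.38396 m along the incline.

y_top ≈ 6.38 m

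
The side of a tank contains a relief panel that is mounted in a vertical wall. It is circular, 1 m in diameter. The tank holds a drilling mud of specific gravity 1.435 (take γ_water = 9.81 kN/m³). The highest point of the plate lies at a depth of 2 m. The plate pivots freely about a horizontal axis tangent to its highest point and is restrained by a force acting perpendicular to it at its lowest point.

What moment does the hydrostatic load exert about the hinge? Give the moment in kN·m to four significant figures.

γ = 1.435 × 9.81 = 14.07735 kN/m³.
The centroid is at the centre, 0.5 m below the top of the plate, so the centroid depth is h_c = 2 + 0.5 = 2.5 m.
A = π(0.5)² = 0.785398 m².
Resultant F = γ·h_c·A = 14.07735 × 2.5 × 0.785398 = 27.6408 kN.
I_c = πr⁴/4 = π × 0.5⁴/4 = 0.0490874 m⁴.
Centre of pressure: y_p = y_c + I_c/(y_c·A) = 2.5 + 0.0490874/(2.5 × 0.785398) = 2.5 + 0.025 = 2.525 m along the plane.
The resultant acts 0.5 + 0.025 = 0.525 m (along the plate) below the hinge at the top edge, so the moment about the hinge is M = F × 0.525 = 27.6408 × 0.525 = 14.5114 kN·m.

M ≈ 14.51 kN·m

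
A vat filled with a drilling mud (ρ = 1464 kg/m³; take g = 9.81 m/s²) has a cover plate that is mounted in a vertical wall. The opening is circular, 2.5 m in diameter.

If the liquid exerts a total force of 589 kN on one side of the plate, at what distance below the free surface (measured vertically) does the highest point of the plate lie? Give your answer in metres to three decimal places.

γ = ρg = 1464 × 9.81 / 1000 = 14.36184 kN/m³.
A = π(1.25)² = 4.90874 m².
From F = γ·h_c·A, the centroid depth is h_c = 589/(14.36184 × 4.90874) = 8.35478 m.
The centroid is at the centre, 1.25 m below the top of the plate, so the highest point sits at h_top = 8.35478 − 1.25 = 7.10478 m below the surface.

d_top ≈ 7.105 m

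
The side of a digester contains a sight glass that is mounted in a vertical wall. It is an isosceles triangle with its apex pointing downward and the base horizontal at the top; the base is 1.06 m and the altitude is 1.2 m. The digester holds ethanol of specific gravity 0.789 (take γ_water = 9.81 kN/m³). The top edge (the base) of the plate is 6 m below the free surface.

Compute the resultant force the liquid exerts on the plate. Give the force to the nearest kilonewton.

F ≈ 32 kN

γ = 0.789 × 9.81 = 7.74009 kN/m³.
With the apex down, the centroid sits h/3 = 1.2/3 = 0.4 m below the base (the top edge), so the centroid depth is h_c = 6 + 0.4 = 6.4 m.
A = ½ × 1.06 × 1.2 = 0.636 m².
Resultant F = γ·h_c·A = 7.74009 × 6.4 × 0.636 = 31.5053 kN.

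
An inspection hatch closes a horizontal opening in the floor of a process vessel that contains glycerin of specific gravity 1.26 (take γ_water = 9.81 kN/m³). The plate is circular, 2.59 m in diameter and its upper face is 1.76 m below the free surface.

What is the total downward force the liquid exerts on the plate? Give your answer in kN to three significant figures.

γ = 1.26 × 9.81 = 12.3606 kN/m³.
The plate is horizontal, so pressure is uniform at p = γ·h = 12.3606 × 1.76 = 21.7547 kN/m².
A = π(1.295)² = 5.26853 m².
F = p·A = 21.7547 × 5.26853 = 114.615 kN.

F ≈ 115 kN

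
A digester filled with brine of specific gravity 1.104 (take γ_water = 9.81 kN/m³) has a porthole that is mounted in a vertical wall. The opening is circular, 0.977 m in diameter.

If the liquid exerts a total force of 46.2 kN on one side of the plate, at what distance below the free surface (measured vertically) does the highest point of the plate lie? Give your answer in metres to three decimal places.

γ = 1.104 × 9.81 = 10.83024 kN/m³.
A = π(0.4885)² = 0.749685 m².
From F = γ·h_c·A, the centroid depth is h_c = 46.2/(10.83024 × 0.749685) = 5.69017 m.
The centroid is at the centre, 0.4885 m below the top of the plate, so the highest point sits at h_top = 5.69017 − 0.4885 = 5.20167 m below the surface.

d_top ≈ 5.202 m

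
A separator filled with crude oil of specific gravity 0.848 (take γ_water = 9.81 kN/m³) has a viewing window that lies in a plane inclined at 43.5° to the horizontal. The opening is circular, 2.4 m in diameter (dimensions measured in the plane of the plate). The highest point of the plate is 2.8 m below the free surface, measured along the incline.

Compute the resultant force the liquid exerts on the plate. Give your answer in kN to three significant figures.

F ≈ 104 kN

γ = 0.848 × 9.81 = 8.31888 kN/m³.
Let θ = 43.5° be the plate's angle to the horizontal; measure y along the incline from where the plane meets the free surface. Vertical depth h = y·sinθ with sinθ = 0.688355.
The centroid is at the centre, 1.2 m below the top of the plate, so y_c = 2.8 + 1.2 = 4 m and h_c = 4 × 0.688355 = 2.75342 m.
A = π(1.2)² = 4.52389 m².
Resultant F = γ·h_c·A = 8.31888 × 2.75342 × 4.52389 = 103.621 kN.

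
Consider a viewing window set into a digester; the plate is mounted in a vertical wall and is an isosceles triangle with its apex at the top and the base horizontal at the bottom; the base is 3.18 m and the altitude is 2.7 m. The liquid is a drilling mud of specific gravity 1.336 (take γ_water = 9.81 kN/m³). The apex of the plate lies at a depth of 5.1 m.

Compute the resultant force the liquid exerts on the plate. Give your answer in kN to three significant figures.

γ = 1.336 × 9.81 = 13.10616 kN/m³.
With the apex up, the centroid sits 2h/3 = 2 × 2.7/3 = 1.8 m below the apex, so the centroid depth is h_c = 5.1 + 1.8 = 6.9 m.
A = ½ × 3.18 × 2.7 = 4.293 m².
Resultant F = γ·h_c·A = 13.10616 × 6.9 × 4.293 = 388.227 kN.

F ≈ 388 kN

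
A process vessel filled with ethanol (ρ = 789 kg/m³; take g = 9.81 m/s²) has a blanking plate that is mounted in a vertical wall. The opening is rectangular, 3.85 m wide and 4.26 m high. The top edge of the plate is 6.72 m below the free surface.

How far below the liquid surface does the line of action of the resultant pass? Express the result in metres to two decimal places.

γ = ρg = 789 × 9.81 / 1000 = 7.74009 kN/m³.
The centroid lies 4.26/2 = 2.13 m below the top edge, so the centroid depth is h_c = 6.72 + 2.13 = 8.85 m.
A = 3.85 × 4.26 = 16.401 m².
Resultant F = γ·h_c·A = 7.74009 × 8.85 × 16.401 = 1123.47 kN.
I_c = b·h³/12 = 3.85 × 4.26³/12 = 24.8032 m⁴.
Centre of pressure: y_p = y_c + I_c/(y_c·A) = 8.85 + 24.8032/(8.85 × 16.401) = 8.85 + 0.170881 = 9.02088 m along the plane.

h_p = 9.02 m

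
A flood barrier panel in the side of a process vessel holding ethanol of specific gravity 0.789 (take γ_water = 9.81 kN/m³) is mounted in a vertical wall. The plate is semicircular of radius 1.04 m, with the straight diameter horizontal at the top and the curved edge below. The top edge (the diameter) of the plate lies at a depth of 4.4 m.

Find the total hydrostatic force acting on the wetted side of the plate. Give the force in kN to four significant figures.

γ = 0.789 × 9.81 = 7.74009 kN/m³.
The centroid of a semicircle lies 4r/(3π) = 0.44139 m from the diameter, here below the top edge, so the centroid depth is h_c = 4.4 + 0.44139 = 4.84139 m.
A = πr²/2 = π × 1.04²/2 = 1.69897 m².
Resultant F = γ·h_c·A = 7.74009 × 4.84139 × 1.69897 = 63.6652 kN.

F ≈ 63.67 kN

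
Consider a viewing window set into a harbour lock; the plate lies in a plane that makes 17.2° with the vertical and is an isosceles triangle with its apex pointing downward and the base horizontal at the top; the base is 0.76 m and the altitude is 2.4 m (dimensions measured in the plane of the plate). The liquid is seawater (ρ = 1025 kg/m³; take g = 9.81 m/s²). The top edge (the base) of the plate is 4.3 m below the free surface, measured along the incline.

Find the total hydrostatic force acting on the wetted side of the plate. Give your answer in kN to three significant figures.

F ≈ 44.7 kN

γ = ρg = 1025 × 9.81 / 1000 = 10.05525 kN/m³.
The plate makes 17.2° with the vertical, i.e. θ = 90° − 17.2° = 72.8° to the horizontal. Measuring y along the incline from the free-surface line, vertical depth h = y·sinθ with sinθ = 0.955278.
With the apex down, the centroid sits h/3 = 2.4/3 = 0.8 m below the base (the top edge), so y_c = 4.3 + 0.8 = 5.1 m and h_c = 5.1 × 0.955278 = 4.87192 m.
A = ½ × 0.76 × 2.4 = 0.912 m².
Resultant F = γ·h_c·A = 10.05525 × 4.87192 × 0.912 = 44.6774 kN.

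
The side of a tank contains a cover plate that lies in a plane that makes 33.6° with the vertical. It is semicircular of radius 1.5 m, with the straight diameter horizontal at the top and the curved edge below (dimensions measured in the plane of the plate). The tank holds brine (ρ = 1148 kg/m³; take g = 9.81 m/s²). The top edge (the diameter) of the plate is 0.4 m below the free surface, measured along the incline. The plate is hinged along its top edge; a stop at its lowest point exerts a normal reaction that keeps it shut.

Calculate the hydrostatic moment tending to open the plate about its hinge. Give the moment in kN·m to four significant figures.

γ = ρg = 1148 × 9.81 / 1000 = 11.26188 kN/m³.
The plate makes 33.6° with the vertical, i.e. θ = 90° − 33.6° = 56.4° to the horizontal. Measuring y along the incline from the free-surface line, vertical depth h = y·sinθ with sinθ = 0.832921.
The centroid of a semicircle lies 4r/(3π) = 0.63662 m from the diameter, here below the top edge, so y_c = 0.4 + 0.63662 = 1.03662 m and h_c = 1.03662 × 0.832921 = 0.863423 m.
A = πr²/2 = π × 1.5²/2 = 3.53429 m².
Resultant F = γ·h_c·A = 11.26188 × 0.863423 × 3.53429 = 34.3666 kN.
I_c = (π/8 − 8/(9π))·r⁴ = 0.109757 × 1.5⁴ = 0.555645 m⁴.
Centre of pressure: y_p = y_c + I_c/(y_c·A) = 1.03662 + 0.555645/(1.03662 × 3.53429) = 1.03662 + 0.151662 = 1.18828 m along the plane.
The resultant acts 0.63662 + 0.151662 = 0.788282 m (along the plate) below the hinge at the top edge, so the moment about the hinge is M = F × 0.788282 = 34.3666 × 0.788282 = 27.0906 kN·m.

M ≈ 27.09 kN·m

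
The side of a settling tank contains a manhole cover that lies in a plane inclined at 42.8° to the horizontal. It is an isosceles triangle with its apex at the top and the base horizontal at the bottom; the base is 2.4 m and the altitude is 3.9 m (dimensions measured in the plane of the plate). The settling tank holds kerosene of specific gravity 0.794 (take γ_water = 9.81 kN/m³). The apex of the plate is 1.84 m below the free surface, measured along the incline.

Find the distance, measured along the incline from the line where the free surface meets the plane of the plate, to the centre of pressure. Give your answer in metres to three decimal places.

y_p = 4.630 m

γ = 0.794 × 9.81 = 7.78914 kN/m³.
Let θ = 42.8° be the plate's angle to the horizontal; measure y along the incline from where the plane meets the free surface. Vertical depth h = y·sinθ with sinθ = 0.679441.
With the apex up, the centroid sits 2h/3 = 2 × 3.9/3 = 2.6 m below the apex, so y_c = 1.84 + 2.6 = 4.44 m and h_c = 4.44 × 0.679441 = 3.01672 m.
A = ½ × 2.4 × 3.9 = 4.68 m².
Resultant F = γ·h_c·A = 7.78914 × 3.01672 × 4.68 = 109.969 kN.
I_c = b·h³/36 = 2.4 × 3.9³/36 = 3.9546 m⁴.
Centre of pressure: y_p = y_c + I_c/(y_c·A) = 4.44 + 3.9546/(4.44 × 4.68) = 4.44 + 0.190315 = 4.63032 m along the plane.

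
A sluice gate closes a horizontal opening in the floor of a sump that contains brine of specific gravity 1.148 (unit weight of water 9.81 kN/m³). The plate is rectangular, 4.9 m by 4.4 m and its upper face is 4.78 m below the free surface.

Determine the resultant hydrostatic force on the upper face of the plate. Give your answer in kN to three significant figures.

γ = 1.148 × 9.81 = 11.26188 kN/m³.
The plate is horizontal, so pressure is uniform at p = γ·h = 11.26188 × 4.78 = 53.8318 kN/m².
A = 4.9 × 4.4 = 21.56 m².
F = p·A = 53.8318 × 21.56 = 1160.61 kN.

F ≈ 1160 kN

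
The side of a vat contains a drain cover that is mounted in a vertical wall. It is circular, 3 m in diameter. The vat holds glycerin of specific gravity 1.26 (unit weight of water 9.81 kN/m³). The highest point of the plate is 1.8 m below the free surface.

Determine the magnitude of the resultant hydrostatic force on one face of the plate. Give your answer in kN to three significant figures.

F ≈ 288 kN

γ = 1.26 × 9.81 = 12.3606 kN/m³.
The centroid is at the centre, 1.5 m below the top of the plate, so the centroid depth is h_c = 1.8 + 1.5 = 3.3 m.
A = π(1.5)² = 7.06858 m².
Resultant F = γ·h_c·A = 12.3606 × 3.3 × 7.06858 = 288.327 kN.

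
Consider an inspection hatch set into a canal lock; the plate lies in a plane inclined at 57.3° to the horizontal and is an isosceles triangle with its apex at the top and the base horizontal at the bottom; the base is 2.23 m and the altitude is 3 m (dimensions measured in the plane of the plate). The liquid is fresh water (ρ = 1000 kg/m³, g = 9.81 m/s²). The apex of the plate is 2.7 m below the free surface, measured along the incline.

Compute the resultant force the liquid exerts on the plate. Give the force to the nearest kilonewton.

F ≈ 130 kN

γ = ρg = 1000 × 9.81 = 9810 N/m³ = 9.81 kN/m³.
Let θ = 57.3° be the plate's angle to the horizontal; measure y along the incline from where the plane meets the free surface. Vertical depth h = y·sinθ with sinθ = 0.841511.
With the apex up, the centroid sits 2h/3 = 2 × 3/3 = 2 m below the apex, so y_c = 2.7 + 2 = 4.7 m and h_c = 4.7 × 0.841511 = 3.9551 m.
A = ½ × 2.23 × 3 = 3.345 m².
Resultant F = γ·h_c·A = 9.81 × 3.9551 × 3.345 = 129.784 kN.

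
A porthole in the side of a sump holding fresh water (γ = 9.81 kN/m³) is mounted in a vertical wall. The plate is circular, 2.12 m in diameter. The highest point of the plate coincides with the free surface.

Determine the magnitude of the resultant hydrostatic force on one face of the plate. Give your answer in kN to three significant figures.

γ = 9.81 kN/m³.
The centroid is at the centre, 1.06 m below the top of the plate, so the centroid depth is h_c = 1.06 m.
A = π(1.06)² = 3.52989 m².
Resultant F = γ·h_c·A = 9.81 × 1.06 × 3.52989 = 36.7059 kN.

F ≈ 36.7 kN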